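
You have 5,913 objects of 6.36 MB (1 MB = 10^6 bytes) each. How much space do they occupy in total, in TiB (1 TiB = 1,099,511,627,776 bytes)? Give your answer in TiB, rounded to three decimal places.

0.034 TiB

Total = 5,913 × 6.36 MB = 37606.68 MB
= 37606.68 × 1,000,000 bytes = 37,606,680,000 bytes
1 TiB = 1,099,511,627,776 bytes
37,606,680,000 / 1,099,511,627,776 = 0.034 TiB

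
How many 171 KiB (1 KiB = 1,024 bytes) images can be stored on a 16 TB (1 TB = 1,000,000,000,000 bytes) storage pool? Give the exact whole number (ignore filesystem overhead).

Capacity: 16 TB = 16,000,000,000,000 bytes
Per item: 171 KiB = 175,104 bytes
⌊16,000,000,000,000 / 175,104⌋ = 91,374,269

91,374,269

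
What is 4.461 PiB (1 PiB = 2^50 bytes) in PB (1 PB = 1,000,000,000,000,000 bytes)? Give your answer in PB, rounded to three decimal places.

4.461 PiB = 4.461 × 2^50 bytes = 5,022,639,484,424,945.664 bytes
1 PB = 10^15 bytes = 1,000,000,000,000,000 bytes
5,022,639,484,424,945.664 / 1,000,000,000,000,000 = 5.023 PB

5.023 PB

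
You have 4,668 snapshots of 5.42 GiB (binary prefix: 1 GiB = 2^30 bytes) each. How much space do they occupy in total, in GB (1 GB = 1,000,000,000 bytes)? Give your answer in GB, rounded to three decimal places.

Total = 4,668 × 5.42 GiB = 25300.56 GiB
= 25300.56 × 1,073,741,824 bytes = 27,166,269,442,621.44 bytes
1 GB = 1,000,000,000 bytes
27,166,269,442,621.44 / 1,000,000,000 = 27,166.269 GB

27,166.269 GB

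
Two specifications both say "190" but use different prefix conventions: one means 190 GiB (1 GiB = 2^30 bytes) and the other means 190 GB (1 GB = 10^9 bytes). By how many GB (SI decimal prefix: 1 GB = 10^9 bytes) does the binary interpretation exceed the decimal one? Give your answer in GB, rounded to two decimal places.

14.01 GB

190 GiB = 190 × 1,073,741,824 = 204,010,946,560 bytes
190 GB = 190 × 1,000,000,000 = 190,000,000,000 bytes
difference = 14,010,946,560 bytes
14,010,946,560 / 1,000,000,000 = 14.01 GB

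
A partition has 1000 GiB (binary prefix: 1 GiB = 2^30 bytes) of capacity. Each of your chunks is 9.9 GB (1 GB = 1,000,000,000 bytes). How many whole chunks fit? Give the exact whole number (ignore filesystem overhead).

108

Capacity: 1000 GiB = 1,073,741,824,000 bytes
Per item: 9.9 GB = 9,900,000,000 bytes
⌊1,073,741,824,000 / 9,900,000,000⌋ = 108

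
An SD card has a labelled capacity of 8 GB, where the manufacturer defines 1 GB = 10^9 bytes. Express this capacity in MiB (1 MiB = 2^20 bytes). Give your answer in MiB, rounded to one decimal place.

7,629.4 MiB

8 GB × 1,000,000,000 bytes/GB = 8,000,000,000 bytes
1 MiB = 1,048,576 bytes
8,000,000,000 / 1,048,576 = 7,629.4 MiB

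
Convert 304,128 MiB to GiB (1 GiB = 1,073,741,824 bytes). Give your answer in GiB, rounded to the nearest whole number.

304,128 MiB = 304,128 × 2^20 bytes = 318,901,321,728 bytes
1 GiB = 2^30 bytes = 1,073,741,824 bytes
318,901,321,728 / 1,073,741,824 = 297 GiB

297 GiB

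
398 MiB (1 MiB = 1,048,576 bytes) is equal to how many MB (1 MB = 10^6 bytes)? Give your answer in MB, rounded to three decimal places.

417.333 MB

398 MiB × 1,048,576 bytes/MiB = 417,333,248 bytes
1 MB = 10^6 bytes = 1,000,000 bytes
417,333,248 / 1,000,000 = 417.333 MB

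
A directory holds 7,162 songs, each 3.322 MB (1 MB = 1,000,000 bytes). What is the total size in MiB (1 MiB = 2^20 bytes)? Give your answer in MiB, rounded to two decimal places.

Total = 7,162 × 3.322 MB = 23792.164 MB
= 23792.164 × 1,000,000 bytes = 23,792,164,000 bytes
1 MiB = 1,048,576 bytes
23,792,164,000 / 1,048,576 = 22,689.98 MiB

22,689.98 MiB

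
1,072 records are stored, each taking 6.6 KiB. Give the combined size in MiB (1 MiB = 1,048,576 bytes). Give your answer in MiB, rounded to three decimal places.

6.909 MiB

Total = 1,072 × 6.6 KiB = 7075.2 KiB
= 7075.2 × 1,024 bytes = 7,245,004.8 bytes
1 MiB = 1,048,576 bytes
7,245,004.8 / 1,048,576 = 6.909 MiB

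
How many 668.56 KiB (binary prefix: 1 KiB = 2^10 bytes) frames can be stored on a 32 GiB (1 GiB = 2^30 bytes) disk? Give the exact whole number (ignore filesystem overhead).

Capacity: 32 GiB = 34,359,738,368 bytes
Per item: 668.56 KiB = 684,605.44 bytes
⌊34,359,738,368 / 684,605.44⌋ = 50,189

50,189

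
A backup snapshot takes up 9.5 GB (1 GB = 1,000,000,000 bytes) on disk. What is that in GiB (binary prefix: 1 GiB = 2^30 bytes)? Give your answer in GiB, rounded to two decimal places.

8.85 GiB

9.5 GB = 9.5 × 10^9 bytes = 9,500,000,000 bytes
1 GiB = 2^30 bytes = 1,073,741,824 bytes
9,500,000,000 / 1,073,741,824 = 8.85 GiB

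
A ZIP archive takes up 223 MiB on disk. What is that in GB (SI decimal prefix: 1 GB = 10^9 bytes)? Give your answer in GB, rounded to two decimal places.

223 MiB × 1,048,576 bytes/MiB = 233,832,448 bytes
1 GB = 10^9 bytes = 1,000,000,000 bytes
233,832,448 / 1,000,000,000 = 0.23 GB

0.23 GB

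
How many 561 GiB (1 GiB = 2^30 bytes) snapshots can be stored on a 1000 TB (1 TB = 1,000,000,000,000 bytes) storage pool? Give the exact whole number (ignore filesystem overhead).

Capacity: 1000 TB = 1,000,000,000,000,000 bytes
Per item: 561 GiB = 602,369,163,264 bytes
⌊1,000,000,000,000,000 / 602,369,163,264⌋ = 1,660

1,660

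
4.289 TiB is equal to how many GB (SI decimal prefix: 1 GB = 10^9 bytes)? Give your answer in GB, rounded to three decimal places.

4,715.805 GB

4.289 TiB = 4.289 × 2^40 bytes = 4,715,805,371,531.264 bytes
1 GB = 1,000,000,000 bytes
4,715,805,371,531.264 / 1,000,000,000 = 4,715.805 GB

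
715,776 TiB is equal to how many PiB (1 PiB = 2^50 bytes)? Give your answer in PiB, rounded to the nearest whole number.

699 PiB

715,776 TiB = 715,776 × 2^40 bytes = 787,004,034,882,994,176 bytes
1 PiB = 2^50 bytes = 1,125,899,906,842,624 bytes
787,004,034,882,994,176 / 1,125,899,906,842,624 = 699 PiB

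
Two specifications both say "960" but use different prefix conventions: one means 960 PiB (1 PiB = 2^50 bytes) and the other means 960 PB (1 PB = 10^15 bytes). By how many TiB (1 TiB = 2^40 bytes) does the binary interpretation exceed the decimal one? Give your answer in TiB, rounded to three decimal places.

960 PiB = 960 × 1,125,899,906,842,624 = 1,080,863,910,568,919,040 bytes
960 PB = 960 × 1,000,000,000,000,000 = 960,000,000,000,000,000 bytes
difference = 120,863,910,568,919,040 bytes
120,863,910,568,919,040 / 1,099,511,627,776 = 109,925.086 TiB

109,925.086 TiB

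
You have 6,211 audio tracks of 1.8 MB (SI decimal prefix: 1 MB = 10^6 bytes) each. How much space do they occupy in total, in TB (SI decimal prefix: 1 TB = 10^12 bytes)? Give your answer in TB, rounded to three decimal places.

Total = 6,211 × 1.8 MB = 11179.8 MB
= 11179.8 × 1,000,000 bytes = 11,179,800,000 bytes
1 TB = 1,000,000,000,000 bytes
11,179,800,000 / 1,000,000,000,000 = 0.011 TB

0.011 TB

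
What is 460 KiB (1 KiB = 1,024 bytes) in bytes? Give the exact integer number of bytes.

471,040 bytes

460 × 1,024 = 471,040 bytes  (1 KiB = 2^10 bytes)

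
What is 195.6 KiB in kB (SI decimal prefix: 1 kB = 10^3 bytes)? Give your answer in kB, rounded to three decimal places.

195.6 KiB × 1,024 bytes/KiB = 200,294.4 bytes
1 kB = 1,000 bytes
200,294.4 / 1,000 = 200.294 kB

200.294 kB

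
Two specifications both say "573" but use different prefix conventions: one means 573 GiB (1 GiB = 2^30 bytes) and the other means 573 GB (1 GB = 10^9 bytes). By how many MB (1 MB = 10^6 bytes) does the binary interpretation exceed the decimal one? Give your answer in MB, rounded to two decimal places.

573 GiB = 573 × 1,073,741,824 = 615,254,065,152 bytes
573 GB = 573 × 1,000,000,000 = 573,000,000,000 bytes
difference = 42,254,065,152 bytes
42,254,065,152 / 1,000,000 = 42,254.07 MB

42,254.07 MB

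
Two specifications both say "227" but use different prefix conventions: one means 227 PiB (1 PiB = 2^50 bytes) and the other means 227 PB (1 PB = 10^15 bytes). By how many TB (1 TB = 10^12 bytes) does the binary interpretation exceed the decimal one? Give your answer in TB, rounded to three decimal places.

227 PiB = 227 × 1,125,899,906,842,624 = 255,579,278,853,275,648 bytes
227 PB = 227 × 1,000,000,000,000,000 = 227,000,000,000,000,000 bytes
difference = 28,579,278,853,275,648 bytes
28,579,278,853,275,648 / 1,000,000,000,000 = 28,579.279 TB

28,579.279 TB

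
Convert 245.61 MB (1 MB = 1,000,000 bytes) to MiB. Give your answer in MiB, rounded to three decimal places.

234.232 MiB

245.61 MB = 245.61 × 10^6 bytes = 245,610,000 bytes
1 MiB = 1,048,576 bytes
245,610,000 / 1,048,576 = 234.232 MiB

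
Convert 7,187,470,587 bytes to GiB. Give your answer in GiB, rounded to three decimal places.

7,187,470,587 bytes given.
1 GiB = 2^30 bytes = 1,073,741,824 bytes
7,187,470,587 / 1,073,741,824 = 6.694 GiB

6.694 GiB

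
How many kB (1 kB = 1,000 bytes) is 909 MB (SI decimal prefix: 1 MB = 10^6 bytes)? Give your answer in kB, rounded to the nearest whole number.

909,000 kB

909 MB = 909 × 10^6 bytes = 909,000,000 bytes
1 kB = 10^3 bytes = 1,000 bytes
909,000,000 / 1,000 = 909,000 kB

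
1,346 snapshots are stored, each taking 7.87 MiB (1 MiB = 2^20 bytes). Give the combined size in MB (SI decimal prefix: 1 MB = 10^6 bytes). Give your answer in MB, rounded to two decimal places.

11,107.59 MB

Total = 1,346 × 7.87 MiB = 10593.02 MiB
= 10593.02 × 1,048,576 bytes = 11,107,586,539.52 bytes
1 MB = 1,000,000 bytes
11,107,586,539.52 / 1,000,000 = 11,107.59 MB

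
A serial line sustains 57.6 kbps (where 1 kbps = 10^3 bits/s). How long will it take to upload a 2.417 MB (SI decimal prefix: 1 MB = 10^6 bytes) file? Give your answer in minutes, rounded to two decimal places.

5.59 minutes

2.417 MB = 2,417,000 bytes = 19,336,000 bits
57.6 kbps = 57,600 bits/s
time = 19,336,000 / 57,600 = 335.694 s
335.694 s / 60 = 5.59 minutes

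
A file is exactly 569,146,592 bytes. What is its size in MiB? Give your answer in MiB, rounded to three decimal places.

542.780 MiB

569,146,592 bytes given.
1 MiB = 2^20 bytes = 1,048,576 bytes
569,146,592 / 1,048,576 = 542.780 MiB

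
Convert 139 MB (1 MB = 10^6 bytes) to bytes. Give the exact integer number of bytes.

139,000,000 bytes

139 × 1,000,000 = 139,000,000 bytes  (1 MB = 10^6 bytes)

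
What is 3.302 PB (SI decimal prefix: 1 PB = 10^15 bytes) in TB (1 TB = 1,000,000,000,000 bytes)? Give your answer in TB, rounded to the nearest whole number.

3.302 PB = 3.302 × 10^15 bytes = 3,302,000,000,000,000 bytes
1 TB = 1,000,000,000,000 bytes
3,302,000,000,000,000 / 1,000,000,000,000 = 3,302 TB

3,302 TB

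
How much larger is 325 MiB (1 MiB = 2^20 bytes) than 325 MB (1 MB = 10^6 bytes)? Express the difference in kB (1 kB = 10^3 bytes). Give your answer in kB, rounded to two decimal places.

325 MiB = 325 × 1,048,576 = 340,787,200 bytes
325 MB = 325 × 1,000,000 = 325,000,000 bytes
difference = 15,787,200 bytes
15,787,200 / 1,000 = 15,787.20 kB

15,787.20 kB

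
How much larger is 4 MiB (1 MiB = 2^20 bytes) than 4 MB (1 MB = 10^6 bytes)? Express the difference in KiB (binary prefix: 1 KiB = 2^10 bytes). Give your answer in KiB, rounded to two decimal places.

189.75 KiB

4 MiB = 4 × 1,048,576 = 4,194,304 bytes
4 MB = 4 × 1,000,000 = 4,000,000 bytes
difference = 194,304 bytes
194,304 / 1,024 = 189.75 KiB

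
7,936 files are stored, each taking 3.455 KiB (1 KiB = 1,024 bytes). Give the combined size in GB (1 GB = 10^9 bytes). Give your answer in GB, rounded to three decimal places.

Total = 7,936 × 3.455 KiB = 27418.88 KiB
= 27418.88 × 1,024 bytes = 28,076,933.12 bytes
1 GB = 1,000,000,000 bytes
28,076,933.12 / 1,000,000,000 = 0.028 GB

0.028 GB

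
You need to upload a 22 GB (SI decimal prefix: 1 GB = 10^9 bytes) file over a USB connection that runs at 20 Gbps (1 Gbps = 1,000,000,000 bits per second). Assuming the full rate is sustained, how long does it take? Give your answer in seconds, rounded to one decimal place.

8.8 seconds

22 GB = 22,000,000,000 bytes = 176,000,000,000 bits
20 Gbps = 20,000,000,000 bits/s
time = 176,000,000,000 / 20,000,000,000 = 8.8 s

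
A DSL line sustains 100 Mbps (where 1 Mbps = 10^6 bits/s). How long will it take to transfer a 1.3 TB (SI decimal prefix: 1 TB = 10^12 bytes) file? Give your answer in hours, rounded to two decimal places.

28.89 hours

1.3 TB = 1,300,000,000,000 bytes = 10,400,000,000,000 bits
100 Mbps = 100,000,000 bits/s
time = 10,400,000,000,000 / 100,000,000 = 104,000.0000 s
104,000.0000 s / 3600 = 28.89 hours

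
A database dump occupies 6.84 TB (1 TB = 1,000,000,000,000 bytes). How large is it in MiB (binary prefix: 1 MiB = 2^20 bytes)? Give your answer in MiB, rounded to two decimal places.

6.84 TB × 1,000,000,000,000 bytes/TB = 6,840,000,000,000 bytes
1 MiB = 1,048,576 bytes
6,840,000,000,000 / 1,048,576 = 6,523,132.32 MiB

6,523,132.32 MiB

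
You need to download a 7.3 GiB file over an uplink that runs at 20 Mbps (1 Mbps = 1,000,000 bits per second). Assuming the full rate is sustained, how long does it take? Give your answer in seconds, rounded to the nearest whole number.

7.3 GiB = 7,838,315,315.2 bytes = 62,706,522,521.6 bits
20 Mbps = 20,000,000 bits/s
time = 62,706,522,521.6 / 20,000,000 = 3,135 s

3,135 seconds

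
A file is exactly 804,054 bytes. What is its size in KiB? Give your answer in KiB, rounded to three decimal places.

785.209 KiB

804,054 bytes given.
1 KiB = 2^10 bytes = 1,024 bytes
804,054 / 1,024 = 785.209 KiB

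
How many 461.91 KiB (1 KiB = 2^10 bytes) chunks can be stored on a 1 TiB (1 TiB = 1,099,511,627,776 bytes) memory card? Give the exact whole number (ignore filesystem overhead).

Capacity: 1 TiB = 1,099,511,627,776 bytes
Per item: 461.91 KiB = 472,995.84 bytes
⌊1,099,511,627,776 / 472,995.84⌋ = 2,324,569

2,324,569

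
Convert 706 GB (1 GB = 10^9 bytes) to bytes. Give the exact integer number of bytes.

706 × 1,000,000,000 = 706,000,000,000 bytes  (1 GB = 10^9 bytes)

706,000,000,000 bytes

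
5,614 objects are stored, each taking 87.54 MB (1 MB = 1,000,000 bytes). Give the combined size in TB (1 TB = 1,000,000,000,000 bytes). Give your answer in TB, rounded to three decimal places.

0.491 TB

Total = 5,614 × 87.54 MB = 491449.56 MB
= 491449.56 × 1,000,000 bytes = 491,449,560,000 bytes
1 TB = 1,000,000,000,000 bytes
491,449,560,000 / 1,000,000,000,000 = 0.491 TB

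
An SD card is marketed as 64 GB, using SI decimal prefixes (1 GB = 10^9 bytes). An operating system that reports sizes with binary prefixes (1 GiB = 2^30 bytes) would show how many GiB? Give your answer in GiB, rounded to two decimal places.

59.60 GiB

64 GB × 1,000,000,000 bytes/GB = 64,000,000,000 bytes
1 GiB = 1,073,741,824 bytes
64,000,000,000 / 1,073,741,824 = 59.60 GiB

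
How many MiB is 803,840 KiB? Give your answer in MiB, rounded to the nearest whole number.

803,840 KiB = 803,840 × 2^10 bytes = 823,132,160 bytes
1 MiB = 1,048,576 bytes
823,132,160 / 1,048,576 = 785 MiB

785 MiB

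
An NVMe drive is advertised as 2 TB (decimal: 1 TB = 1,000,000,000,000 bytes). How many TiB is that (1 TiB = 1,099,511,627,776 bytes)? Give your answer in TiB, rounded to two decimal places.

1.82 TiB

2 TB × 1,000,000,000,000 bytes/TB = 2,000,000,000,000 bytes
1 TiB = 1,099,511,627,776 bytes
2,000,000,000,000 / 1,099,511,627,776 = 1.82 TiB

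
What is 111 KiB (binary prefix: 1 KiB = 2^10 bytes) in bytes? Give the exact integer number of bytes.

111 × 1,024 = 113,664 bytes

113,664 bytes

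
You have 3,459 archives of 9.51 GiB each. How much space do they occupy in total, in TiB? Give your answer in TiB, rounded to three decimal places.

32.124 TiB

Total = 3,459 × 9.51 GiB = 32895.09 GiB
= 32895.09 × 1,073,741,824 bytes = 35,320,833,937,244.16 bytes
1 TiB = 1,099,511,627,776 bytes
35,320,833,937,244.16 / 1,099,511,627,776 = 32.124 TiB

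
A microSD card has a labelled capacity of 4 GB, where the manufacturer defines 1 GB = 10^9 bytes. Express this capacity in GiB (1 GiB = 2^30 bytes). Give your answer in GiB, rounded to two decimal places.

4 GB = 4 × 10^9 bytes = 4,000,000,000 bytes
1 GiB = 2^30 bytes = 1,073,741,824 bytes
4,000,000,000 / 1,073,741,824 = 3.73 GiB

3.73 GiB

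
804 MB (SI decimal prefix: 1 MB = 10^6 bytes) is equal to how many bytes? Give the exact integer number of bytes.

804 × 1,000,000 = 804,000,000 bytes  (1 MB = 10^6 bytes)

804,000,000 bytes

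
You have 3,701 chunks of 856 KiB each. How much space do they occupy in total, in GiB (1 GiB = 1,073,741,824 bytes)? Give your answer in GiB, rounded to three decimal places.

3.021 GiB

Total = 3,701 × 856 KiB = 3,168,056 KiB
= 3,168,056 × 1,024 bytes = 3,244,089,344 bytes
1 GiB = 1,073,741,824 bytes
3,244,089,344 / 1,073,741,824 = 3.021 GiB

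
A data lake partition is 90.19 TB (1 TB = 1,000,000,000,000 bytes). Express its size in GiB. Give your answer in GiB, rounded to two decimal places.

90.19 TB = 90.19 × 10^12 bytes = 90,190,000,000,000 bytes
1 GiB = 2^30 bytes = 1,073,741,824 bytes
90,190,000,000,000 / 1,073,741,824 = 83,995.98 GiB

83,995.98 GiB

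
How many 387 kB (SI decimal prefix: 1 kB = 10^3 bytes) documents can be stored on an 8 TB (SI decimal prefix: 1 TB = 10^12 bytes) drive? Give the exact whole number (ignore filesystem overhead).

Capacity: 8 TB = 8,000,000,000,000 bytes
Per item: 387 kB = 387,000 bytes
⌊8,000,000,000,000 / 387,000⌋ = 20,671,834

20,671,834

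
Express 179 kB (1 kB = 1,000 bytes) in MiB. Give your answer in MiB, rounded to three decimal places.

179 kB × 1,000 bytes/kB = 179,000 bytes
1 MiB = 2^20 bytes = 1,048,576 bytes
179,000 / 1,048,576 = 0.171 MiB

0.171 MiB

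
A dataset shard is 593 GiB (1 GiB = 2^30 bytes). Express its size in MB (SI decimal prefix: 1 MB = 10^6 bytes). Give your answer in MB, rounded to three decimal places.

593 GiB × 1,073,741,824 bytes/GiB = 636,728,901,632 bytes
1 MB = 1,000,000 bytes
636,728,901,632 / 1,000,000 = 636,728.902 MB

636,728.902 MB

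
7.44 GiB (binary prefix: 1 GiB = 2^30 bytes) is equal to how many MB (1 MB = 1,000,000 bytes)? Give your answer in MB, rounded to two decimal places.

7,988.64 MB

7.44 GiB = 7.44 × 2^30 bytes = 7,988,639,170.56 bytes
1 MB = 1,000,000 bytes
7,988,639,170.56 / 1,000,000 = 7,988.64 MB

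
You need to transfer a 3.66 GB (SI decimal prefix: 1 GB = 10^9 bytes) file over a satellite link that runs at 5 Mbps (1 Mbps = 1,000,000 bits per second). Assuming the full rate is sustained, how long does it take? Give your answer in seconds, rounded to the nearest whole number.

3.66 GB = 3,660,000,000 bytes = 29,280,000,000 bits
5 Mbps = 5,000,000 bits/s
time = 29,280,000,000 / 5,000,000 = 5,856 s

5,856 seconds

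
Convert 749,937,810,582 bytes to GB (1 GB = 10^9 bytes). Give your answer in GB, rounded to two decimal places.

749,937,810,582 bytes given.
1 GB = 10^9 bytes = 1,000,000,000 bytes
749,937,810,582 / 1,000,000,000 = 749.94 GB

749.94 GB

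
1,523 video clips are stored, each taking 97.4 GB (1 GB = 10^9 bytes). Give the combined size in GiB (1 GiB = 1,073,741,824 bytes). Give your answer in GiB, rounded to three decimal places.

138,152.577 GiB

Total = 1,523 × 97.4 GB = 148340.2 GB
= 148340.2 × 1,000,000,000 bytes = 148,340,200,000,000 bytes
1 GiB = 1,073,741,824 bytes
148,340,200,000,000 / 1,073,741,824 = 138,152.577 GiB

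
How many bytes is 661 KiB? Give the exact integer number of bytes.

661 × 1,024 = 676,864 bytes

676,864 bytes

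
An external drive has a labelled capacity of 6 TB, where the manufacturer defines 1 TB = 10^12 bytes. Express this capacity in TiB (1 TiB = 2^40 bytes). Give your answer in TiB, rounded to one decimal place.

6 TB × 1,000,000,000,000 bytes/TB = 6,000,000,000,000 bytes
1 TiB = 1,099,511,627,776 bytes
6,000,000,000,000 / 1,099,511,627,776 = 5.5 TiB

5.5 TiB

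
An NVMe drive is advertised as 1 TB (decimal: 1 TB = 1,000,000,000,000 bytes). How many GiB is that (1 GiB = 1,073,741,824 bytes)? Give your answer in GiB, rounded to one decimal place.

1 TB × 1,000,000,000,000 bytes/TB = 1,000,000,000,000 bytes
1 GiB = 1,073,741,824 bytes
1,000,000,000,000 / 1,073,741,824 = 931.3 GiB

931.3 GiB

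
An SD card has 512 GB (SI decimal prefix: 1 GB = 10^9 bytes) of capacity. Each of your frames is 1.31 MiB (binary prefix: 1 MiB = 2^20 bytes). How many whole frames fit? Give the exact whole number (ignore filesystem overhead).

372,733

Capacity: 512 GB = 512,000,000,000 bytes
Per item: 1.31 MiB = 1,373,634.56 bytes
⌊512,000,000,000 / 1,373,634.56⌋ = 372,733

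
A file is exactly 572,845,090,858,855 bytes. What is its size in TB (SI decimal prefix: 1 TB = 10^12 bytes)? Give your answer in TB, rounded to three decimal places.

572,845,090,858,855 bytes given.
1 TB = 10^12 bytes = 1,000,000,000,000 bytes
572,845,090,858,855 / 1,000,000,000,000 = 572.845 TB

572.845 TB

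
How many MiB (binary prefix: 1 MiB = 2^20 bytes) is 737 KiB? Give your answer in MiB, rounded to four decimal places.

0.7197 MiB

737 KiB = 737 × 2^10 bytes = 754,688 bytes
1 MiB = 1,048,576 bytes
754,688 / 1,048,576 = 0.7197 MiB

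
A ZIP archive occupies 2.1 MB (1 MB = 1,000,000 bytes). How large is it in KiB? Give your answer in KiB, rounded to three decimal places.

2.1 MB = 2.1 × 10^6 bytes = 2,100,000 bytes
1 KiB = 2^10 bytes = 1,024 bytes
2,100,000 / 1,024 = 2,050.781 KiB

2,050.781 KiB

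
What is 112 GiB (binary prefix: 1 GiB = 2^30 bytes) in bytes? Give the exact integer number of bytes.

120,259,084,288 bytes

112 × 1,073,741,824 = 120,259,084,288 bytes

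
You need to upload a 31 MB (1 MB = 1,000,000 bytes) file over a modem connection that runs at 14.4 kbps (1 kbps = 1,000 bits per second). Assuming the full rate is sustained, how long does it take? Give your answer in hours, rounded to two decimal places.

4.78 hours

31 MB = 31,000,000 bytes = 248,000,000 bits
14.4 kbps = 14,400 bits/s
time = 248,000,000 / 14,400 = 17,222.2222 s
17,222.2222 s / 3600 = 4.78 hours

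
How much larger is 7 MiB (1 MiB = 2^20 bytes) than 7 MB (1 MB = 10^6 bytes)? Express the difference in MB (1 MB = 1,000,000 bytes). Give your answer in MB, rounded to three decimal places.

7 MiB = 7 × 1,048,576 = 7,340,032 bytes
7 MB = 7 × 1,000,000 = 7,000,000 bytes
difference = 340,032 bytes
340,032 / 1,000,000 = 0.340 MB

0.340 MB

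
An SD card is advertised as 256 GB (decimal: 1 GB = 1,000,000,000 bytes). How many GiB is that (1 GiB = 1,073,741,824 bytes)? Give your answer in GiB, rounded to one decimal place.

256 GB × 1,000,000,000 bytes/GB = 256,000,000,000 bytes
1 GiB = 1,073,741,824 bytes
256,000,000,000 / 1,073,741,824 = 238.4 GiB

238.4 GiB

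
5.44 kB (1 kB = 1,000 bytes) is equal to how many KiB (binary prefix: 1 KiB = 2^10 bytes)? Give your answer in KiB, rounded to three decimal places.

5.44 kB × 1,000 bytes/kB = 5,440 bytes
1 KiB = 1,024 bytes
5,440 / 1,024 = 5.313 KiB

5.313 KiB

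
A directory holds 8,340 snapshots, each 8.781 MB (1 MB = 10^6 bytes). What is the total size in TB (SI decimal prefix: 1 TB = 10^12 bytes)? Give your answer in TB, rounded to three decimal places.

0.073 TB

Total = 8,340 × 8.781 MB = 73233.54 MB
= 73233.54 × 1,000,000 bytes = 73,233,540,000 bytes
1 TB = 1,000,000,000,000 bytes
73,233,540,000 / 1,000,000,000,000 = 0.073 TB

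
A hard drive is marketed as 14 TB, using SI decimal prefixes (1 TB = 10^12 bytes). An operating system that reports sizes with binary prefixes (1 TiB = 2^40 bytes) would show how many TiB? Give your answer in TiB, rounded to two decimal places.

12.73 TiB

14 TB × 1,000,000,000,000 bytes/TB = 14,000,000,000,000 bytes
1 TiB = 2^40 bytes = 1,099,511,627,776 bytes
14,000,000,000,000 / 1,099,511,627,776 = 12.73 TiB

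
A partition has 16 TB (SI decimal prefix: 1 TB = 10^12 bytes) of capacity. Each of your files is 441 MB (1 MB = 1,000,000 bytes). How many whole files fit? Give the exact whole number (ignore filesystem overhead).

36,281

Capacity: 16 TB = 16,000,000,000,000 bytes
Per item: 441 MB = 441,000,000 bytes
⌊16,000,000,000,000 / 441,000,000⌋ = 36,281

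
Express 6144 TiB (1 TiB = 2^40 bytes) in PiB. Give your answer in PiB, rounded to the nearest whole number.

6144 TiB = 6144 × 2^40 bytes = 6,755,399,441,055,744 bytes
1 PiB = 1,125,899,906,842,624 bytes
6,755,399,441,055,744 / 1,125,899,906,842,624 = 6 PiB

6 PiB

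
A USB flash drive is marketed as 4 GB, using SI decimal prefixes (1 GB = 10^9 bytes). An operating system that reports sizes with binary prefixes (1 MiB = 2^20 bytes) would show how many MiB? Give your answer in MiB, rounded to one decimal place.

3,814.7 MiB

4 GB × 1,000,000,000 bytes/GB = 4,000,000,000 bytes
1 MiB = 1,048,576 bytes
4,000,000,000 / 1,048,576 = 3,814.7 MiB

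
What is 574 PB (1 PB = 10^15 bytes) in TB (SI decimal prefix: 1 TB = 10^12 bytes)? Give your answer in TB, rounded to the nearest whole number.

574,000 TB

574 PB × 1,000,000,000,000,000 bytes/PB = 574,000,000,000,000,000 bytes
1 TB = 10^12 bytes = 1,000,000,000,000 bytes
574,000,000,000,000,000 / 1,000,000,000,000 = 574,000 TB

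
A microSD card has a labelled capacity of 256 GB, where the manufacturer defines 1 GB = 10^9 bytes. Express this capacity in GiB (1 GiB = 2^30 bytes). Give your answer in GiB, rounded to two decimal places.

238.42 GiB

256 GB = 256 × 10^9 bytes = 256,000,000,000 bytes
1 GiB = 1,073,741,824 bytes
256,000,000,000 / 1,073,741,824 = 238.42 GiB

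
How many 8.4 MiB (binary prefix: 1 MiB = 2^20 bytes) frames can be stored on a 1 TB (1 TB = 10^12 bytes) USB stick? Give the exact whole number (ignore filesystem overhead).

Capacity: 1 TB = 1,000,000,000,000 bytes
Per item: 8.4 MiB = 8,808,038.4 bytes
⌊1,000,000,000,000 / 8,808,038.4⌋ = 113,532

113,532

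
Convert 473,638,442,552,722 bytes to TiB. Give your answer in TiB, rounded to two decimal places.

430.77 TiB

473,638,442,552,722 bytes given.
1 TiB = 2^40 bytes = 1,099,511,627,776 bytes
473,638,442,552,722 / 1,099,511,627,776 = 430.77 TiB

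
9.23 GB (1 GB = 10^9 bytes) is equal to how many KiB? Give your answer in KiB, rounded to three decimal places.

9.23 GB = 9.23 × 10^9 bytes = 9,230,000,000 bytes
1 KiB = 2^10 bytes = 1,024 bytes
9,230,000,000 / 1,024 = 9,013,671.875 KiB

9,013,671.875 KiB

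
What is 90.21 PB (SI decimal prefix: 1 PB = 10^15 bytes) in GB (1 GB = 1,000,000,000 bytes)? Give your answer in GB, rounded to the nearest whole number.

90,210,000 GB

90.21 PB × 1,000,000,000,000,000 bytes/PB = 90,210,000,000,000,000 bytes
1 GB = 10^9 bytes = 1,000,000,000 bytes
90,210,000,000,000,000 / 1,000,000,000 = 90,210,000 GB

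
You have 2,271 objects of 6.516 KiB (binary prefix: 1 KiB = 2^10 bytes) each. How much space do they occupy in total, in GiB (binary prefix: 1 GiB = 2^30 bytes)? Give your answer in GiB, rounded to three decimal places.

Total = 2,271 × 6.516 KiB = 14797.836 KiB
= 14797.836 × 1,024 bytes = 15,152,984.064 bytes
1 GiB = 1,073,741,824 bytes
15,152,984.064 / 1,073,741,824 = 0.014 GiB

0.014 GiB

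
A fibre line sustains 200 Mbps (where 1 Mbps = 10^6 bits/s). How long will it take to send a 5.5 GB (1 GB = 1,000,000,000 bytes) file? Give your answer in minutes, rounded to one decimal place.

5.5 GB = 5,500,000,000 bytes = 44,000,000,000 bits
200 Mbps = 200,000,000 bits/s
time = 44,000,000,000 / 200,000,000 = 220.00 s
220.00 s / 60 = 3.7 minutes

3.7 minutes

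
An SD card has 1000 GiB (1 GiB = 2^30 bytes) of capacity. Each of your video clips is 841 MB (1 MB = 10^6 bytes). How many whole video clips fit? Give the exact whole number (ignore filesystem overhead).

Capacity: 1000 GiB = 1,073,741,824,000 bytes
Per item: 841 MB = 841,000,000 bytes
⌊1,073,741,824,000 / 841,000,000⌋ = 1,276

1,276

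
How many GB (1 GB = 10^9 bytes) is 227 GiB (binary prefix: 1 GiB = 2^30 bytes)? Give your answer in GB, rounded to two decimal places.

243.74 GB

227 GiB = 227 × 2^30 bytes = 243,739,394,048 bytes
1 GB = 10^9 bytes = 1,000,000,000 bytes
243,739,394,048 / 1,000,000,000 = 243.74 GB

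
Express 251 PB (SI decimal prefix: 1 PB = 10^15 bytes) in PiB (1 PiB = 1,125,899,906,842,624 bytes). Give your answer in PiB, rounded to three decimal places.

222.933 PiB

251 PB = 251 × 10^15 bytes = 251,000,000,000,000,000 bytes
1 PiB = 1,125,899,906,842,624 bytes
251,000,000,000,000,000 / 1,125,899,906,842,624 = 222.933 PiB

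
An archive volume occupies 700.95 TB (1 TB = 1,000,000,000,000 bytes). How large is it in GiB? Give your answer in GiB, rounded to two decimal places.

700.95 TB = 700.95 × 10^12 bytes = 700,950,000,000,000 bytes
1 GiB = 1,073,741,824 bytes
700,950,000,000,000 / 1,073,741,824 = 652,810.56 GiB

652,810.56 GiB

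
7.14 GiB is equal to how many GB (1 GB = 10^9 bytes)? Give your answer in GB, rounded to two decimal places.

7.67 GB

7.14 GiB = 7.14 × 2^30 bytes = 7,666,516,623.36 bytes
1 GB = 1,000,000,000 bytes
7,666,516,623.36 / 1,000,000,000 = 7.67 GB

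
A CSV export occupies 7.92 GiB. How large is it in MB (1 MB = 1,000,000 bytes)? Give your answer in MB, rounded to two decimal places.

7.92 GiB = 7.92 × 2^30 bytes = 8,504,035,246.08 bytes
1 MB = 1,000,000 bytes
8,504,035,246.08 / 1,000,000 = 8,504.04 MB

8,504.04 MB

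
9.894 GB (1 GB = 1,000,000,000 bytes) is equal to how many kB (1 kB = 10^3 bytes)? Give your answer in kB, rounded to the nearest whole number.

9.894 GB = 9.894 × 10^9 bytes = 9,894,000,000 bytes
1 kB = 1,000 bytes
9,894,000,000 / 1,000 = 9,894,000 kB

9,894,000 kB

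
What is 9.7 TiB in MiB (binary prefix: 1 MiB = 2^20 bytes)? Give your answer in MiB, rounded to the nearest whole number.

9.7 TiB = 9.7 × 2^40 bytes = 10,665,262,789,427.2 bytes
1 MiB = 1,048,576 bytes
10,665,262,789,427.2 / 1,048,576 = 10,171,187 MiB

10,171,187 MiB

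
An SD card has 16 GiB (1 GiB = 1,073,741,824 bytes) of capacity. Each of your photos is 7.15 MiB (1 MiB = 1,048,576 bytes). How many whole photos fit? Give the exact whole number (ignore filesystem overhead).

Capacity: 16 GiB = 17,179,869,184 bytes
Per item: 7.15 MiB = 7,497,318.4 bytes
⌊17,179,869,184 / 7,497,318.4⌋ = 2,291

2,291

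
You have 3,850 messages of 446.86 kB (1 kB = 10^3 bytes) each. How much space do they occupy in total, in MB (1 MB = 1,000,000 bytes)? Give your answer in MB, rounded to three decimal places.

1,720.411 MB

Total = 3,850 × 446.86 kB = 1,720,411 kB
= 1,720,411 × 1,000 bytes = 1,720,411,000 bytes
1 MB = 1,000,000 bytes
1,720,411,000 / 1,000,000 = 1,720.411 MB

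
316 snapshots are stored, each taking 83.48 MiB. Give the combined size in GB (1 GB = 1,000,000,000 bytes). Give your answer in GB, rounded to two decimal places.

Total = 316 × 83.48 MiB = 26379.68 MiB
= 26379.68 × 1,048,576 bytes = 27,661,099,335.68 bytes
1 GB = 1,000,000,000 bytes
27,661,099,335.68 / 1,000,000,000 = 27.66 GB

27.66 GB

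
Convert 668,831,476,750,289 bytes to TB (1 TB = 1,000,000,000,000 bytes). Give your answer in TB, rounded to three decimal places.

668,831,476,750,289 bytes given.
1 TB = 1,000,000,000,000 bytes
668,831,476,750,289 / 1,000,000,000,000 = 668.831 TB

668.831 TB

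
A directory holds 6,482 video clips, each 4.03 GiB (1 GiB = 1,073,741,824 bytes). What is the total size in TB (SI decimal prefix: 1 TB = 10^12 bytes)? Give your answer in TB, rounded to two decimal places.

Total = 6,482 × 4.03 GiB = 26122.46 GiB
= 26122.46 × 1,073,741,824 bytes = 28,048,777,847,767.04 bytes
1 TB = 1,000,000,000,000 bytes
28,048,777,847,767.04 / 1,000,000,000,000 = 28.05 TB

28.05 TB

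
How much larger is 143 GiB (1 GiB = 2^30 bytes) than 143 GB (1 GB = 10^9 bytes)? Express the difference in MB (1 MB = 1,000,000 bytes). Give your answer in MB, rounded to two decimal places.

10,545.08 MB

143 GiB = 143 × 1,073,741,824 = 153,545,080,832 bytes
143 GB = 143 × 1,000,000,000 = 143,000,000,000 bytes
difference = 10,545,080,832 bytes
10,545,080,832 / 1,000,000 = 10,545.08 MB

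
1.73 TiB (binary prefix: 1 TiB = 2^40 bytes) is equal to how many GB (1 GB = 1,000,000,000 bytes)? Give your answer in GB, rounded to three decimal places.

1.73 TiB × 1,099,511,627,776 bytes/TiB = 1,902,155,116,052.48 bytes
1 GB = 1,000,000,000 bytes
1,902,155,116,052.48 / 1,000,000,000 = 1,902.155 GB

1,902.155 GB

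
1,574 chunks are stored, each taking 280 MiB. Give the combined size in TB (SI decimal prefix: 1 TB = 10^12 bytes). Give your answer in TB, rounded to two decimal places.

0.46 TB

Total = 1,574 × 280 MiB = 440,720 MiB
= 440,720 × 1,048,576 bytes = 462,128,414,720 bytes
1 TB = 1,000,000,000,000 bytes
462,128,414,720 / 1,000,000,000,000 = 0.46 TB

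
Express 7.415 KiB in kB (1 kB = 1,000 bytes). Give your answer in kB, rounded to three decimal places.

7.593 kB

7.415 KiB = 7.415 × 2^10 bytes = 7,592.96 bytes
1 kB = 10^3 bytes = 1,000 bytes
7,592.96 / 1,000 = 7.593 kB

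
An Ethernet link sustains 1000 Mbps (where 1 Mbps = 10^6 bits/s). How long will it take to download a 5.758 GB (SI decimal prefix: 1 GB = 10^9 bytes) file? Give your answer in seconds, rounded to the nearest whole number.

5.758 GB = 5,758,000,000 bytes = 46,064,000,000 bits
1000 Mbps = 1,000,000,000 bits/s
time = 46,064,000,000 / 1,000,000,000 = 46 s

46 seconds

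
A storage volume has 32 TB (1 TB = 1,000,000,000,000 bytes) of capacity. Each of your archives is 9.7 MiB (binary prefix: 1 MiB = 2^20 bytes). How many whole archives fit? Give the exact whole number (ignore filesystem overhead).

3,146,142

Capacity: 32 TB = 32,000,000,000,000 bytes
Per item: 9.7 MiB = 10,171,187.2 bytes
⌊32,000,000,000,000 / 10,171,187.2⌋ = 3,146,142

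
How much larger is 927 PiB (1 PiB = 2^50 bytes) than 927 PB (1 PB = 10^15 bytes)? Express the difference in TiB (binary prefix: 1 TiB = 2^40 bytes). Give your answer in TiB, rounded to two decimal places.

106,146.41 TiB

927 PiB = 927 × 1,125,899,906,842,624 = 1,043,709,213,643,112,448 bytes
927 PB = 927 × 1,000,000,000,000,000 = 927,000,000,000,000,000 bytes
difference = 116,709,213,643,112,448 bytes
116,709,213,643,112,448 / 1,099,511,627,776 = 106,146.41 TiB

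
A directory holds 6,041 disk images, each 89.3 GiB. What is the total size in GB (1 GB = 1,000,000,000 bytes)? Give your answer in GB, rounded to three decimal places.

Total = 6,041 × 89.3 GiB = 539461.3 GiB
= 539461.3 × 1,073,741,824 bytes = 579,242,160,239,411.2 bytes
1 GB = 1,000,000,000 bytes
579,242,160,239,411.2 / 1,000,000,000 = 579,242.160 GB

579,242.160 GB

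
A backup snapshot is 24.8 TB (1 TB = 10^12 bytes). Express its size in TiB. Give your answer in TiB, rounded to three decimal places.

24.8 TB = 24.8 × 10^12 bytes = 24,800,000,000,000 bytes
1 TiB = 1,099,511,627,776 bytes
24,800,000,000,000 / 1,099,511,627,776 = 22.555 TiB

22.555 TiB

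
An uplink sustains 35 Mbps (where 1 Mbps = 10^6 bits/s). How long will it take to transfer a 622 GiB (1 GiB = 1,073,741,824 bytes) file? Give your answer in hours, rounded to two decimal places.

622 GiB = 667,867,414,528 bytes = 5,342,939,316,224 bits
35 Mbps = 35,000,000 bits/s
time = 5,342,939,316,224 / 35,000,000 = 152,655.4090 s
152,655.4090 s / 3600 = 42.40 hours

42.40 hours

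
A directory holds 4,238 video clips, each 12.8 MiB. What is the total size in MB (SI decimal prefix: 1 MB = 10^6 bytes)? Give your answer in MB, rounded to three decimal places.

Total = 4,238 × 12.8 MiB = 54246.4 MiB
= 54246.4 × 1,048,576 bytes = 56,881,473,126.4 bytes
1 MB = 1,000,000 bytes
56,881,473,126.4 / 1,000,000 = 56,881.473 MB

56,881.473 MB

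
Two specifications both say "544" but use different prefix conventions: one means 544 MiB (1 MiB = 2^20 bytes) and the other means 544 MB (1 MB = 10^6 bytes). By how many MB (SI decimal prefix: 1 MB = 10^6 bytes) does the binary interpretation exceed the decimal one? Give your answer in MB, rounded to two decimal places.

544 MiB = 544 × 1,048,576 = 570,425,344 bytes
544 MB = 544 × 1,000,000 = 544,000,000 bytes
difference = 26,425,344 bytes
26,425,344 / 1,000,000 = 26.43 MB

26.43 MB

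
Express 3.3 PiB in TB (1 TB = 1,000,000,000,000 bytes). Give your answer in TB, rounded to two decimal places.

3,715.47 TB

3.3 PiB = 3.3 × 2^50 bytes = 3,715,469,692,580,659.2 bytes
1 TB = 10^12 bytes = 1,000,000,000,000 bytes
3,715,469,692,580,659.2 / 1,000,000,000,000 = 3,715.47 TB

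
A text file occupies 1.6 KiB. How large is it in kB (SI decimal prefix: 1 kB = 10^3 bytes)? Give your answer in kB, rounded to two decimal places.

1.64 kB

1.6 KiB = 1.6 × 2^10 bytes = 1,638.4 bytes
1 kB = 1,000 bytes
1,638.4 / 1,000 = 1.64 kB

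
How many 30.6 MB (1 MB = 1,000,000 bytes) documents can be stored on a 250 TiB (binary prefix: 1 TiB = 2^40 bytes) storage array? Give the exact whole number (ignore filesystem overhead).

8,982,938

Capacity: 250 TiB = 274,877,906,944,000 bytes
Per item: 30.6 MB = 30,600,000 bytes
⌊274,877,906,944,000 / 30,600,000⌋ = 8,982,938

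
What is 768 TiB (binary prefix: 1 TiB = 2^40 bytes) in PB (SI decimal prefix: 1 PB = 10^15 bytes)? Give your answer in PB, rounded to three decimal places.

768 TiB = 768 × 2^40 bytes = 844,424,930,131,968 bytes
1 PB = 10^15 bytes = 1,000,000,000,000,000 bytes
844,424,930,131,968 / 1,000,000,000,000,000 = 0.844 PB

0.844 PB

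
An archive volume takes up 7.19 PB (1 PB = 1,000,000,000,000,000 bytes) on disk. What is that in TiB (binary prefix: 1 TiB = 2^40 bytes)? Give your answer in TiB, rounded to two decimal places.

6,539.27 TiB

7.19 PB = 7.19 × 10^15 bytes = 7,190,000,000,000,000 bytes
1 TiB = 1,099,511,627,776 bytes
7,190,000,000,000,000 / 1,099,511,627,776 = 6,539.27 TiB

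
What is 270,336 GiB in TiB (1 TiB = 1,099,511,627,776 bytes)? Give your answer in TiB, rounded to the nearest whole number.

270,336 GiB = 270,336 × 2^30 bytes = 290,271,069,732,864 bytes
1 TiB = 2^40 bytes = 1,099,511,627,776 bytes
290,271,069,732,864 / 1,099,511,627,776 = 264 TiB

264 TiB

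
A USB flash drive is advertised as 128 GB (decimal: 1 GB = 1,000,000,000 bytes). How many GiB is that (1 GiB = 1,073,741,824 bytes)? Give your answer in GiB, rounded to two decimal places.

119.21 GiB

128 GB = 128 × 10^9 bytes = 128,000,000,000 bytes
1 GiB = 2^30 bytes = 1,073,741,824 bytes
128,000,000,000 / 1,073,741,824 = 119.21 GiB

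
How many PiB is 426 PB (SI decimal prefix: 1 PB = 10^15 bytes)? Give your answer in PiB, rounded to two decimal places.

378.36 PiB

426 PB × 1,000,000,000,000,000 bytes/PB = 426,000,000,000,000,000 bytes
1 PiB = 2^50 bytes = 1,125,899,906,842,624 bytes
426,000,000,000,000,000 / 1,125,899,906,842,624 = 378.36 PiB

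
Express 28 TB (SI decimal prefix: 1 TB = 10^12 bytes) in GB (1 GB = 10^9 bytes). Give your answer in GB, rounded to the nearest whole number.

28,000 GB

28 TB = 28 × 10^12 bytes = 28,000,000,000,000 bytes
1 GB = 1,000,000,000 bytes
28,000,000,000,000 / 1,000,000,000 = 28,000 GB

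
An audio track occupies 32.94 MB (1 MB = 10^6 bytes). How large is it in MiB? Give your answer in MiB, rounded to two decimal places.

32.94 MB × 1,000,000 bytes/MB = 32,940,000 bytes
1 MiB = 2^20 bytes = 1,048,576 bytes
32,940,000 / 1,048,576 = 31.41 MiB

31.41 MiB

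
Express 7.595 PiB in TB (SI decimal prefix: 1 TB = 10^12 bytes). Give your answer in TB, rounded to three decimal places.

7.595 PiB = 7.595 × 2^50 bytes = 8,551,209,792,469,729.28 bytes
1 TB = 1,000,000,000,000 bytes
8,551,209,792,469,729.28 / 1,000,000,000,000 = 8,551.210 TB

8,551.210 TB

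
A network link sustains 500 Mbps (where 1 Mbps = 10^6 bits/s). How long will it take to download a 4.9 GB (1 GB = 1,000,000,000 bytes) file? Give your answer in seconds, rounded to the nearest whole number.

78 seconds

4.9 GB = 4,900,000,000 bytes = 39,200,000,000 bits
500 Mbps = 500,000,000 bits/s
time = 39,200,000,000 / 500,000,000 = 78 s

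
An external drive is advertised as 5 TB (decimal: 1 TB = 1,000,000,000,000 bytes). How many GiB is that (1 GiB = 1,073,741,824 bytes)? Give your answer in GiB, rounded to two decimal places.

4,656.61 GiB

5 TB × 1,000,000,000,000 bytes/TB = 5,000,000,000,000 bytes
1 GiB = 1,073,741,824 bytes
5,000,000,000,000 / 1,073,741,824 = 4,656.61 GiB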